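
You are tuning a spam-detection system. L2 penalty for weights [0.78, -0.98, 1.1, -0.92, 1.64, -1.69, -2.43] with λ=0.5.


‖w‖₂² = (0.78)² + (-0.98)² + (1.1)² + (-0.92)² + (1.64)² + (-1.69)² + (-2.43)²
     = 0.6084 + 0.9604 + 1.21 + 0.8464 + 2.6896 + 2.8561 + 5.9049
     = 15.0758
λ·‖w‖₂² = 0.5·15.0758 = 7.5379

7.5379


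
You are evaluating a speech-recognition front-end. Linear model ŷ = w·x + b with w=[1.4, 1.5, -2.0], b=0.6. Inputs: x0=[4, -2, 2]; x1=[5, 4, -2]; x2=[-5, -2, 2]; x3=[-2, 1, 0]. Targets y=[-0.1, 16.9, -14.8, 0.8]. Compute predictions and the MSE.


ŷ0 = (1.4)·(4) + (1.5)·(-2) + (-2.0)·(2) + 0.6 = -0.8
ŷ1 = (1.4)·(5) + (1.5)·(4) + (-2.0)·(-2) + 0.6 = 17.6
ŷ2 = (1.4)·(-5) + (1.5)·(-2) + (-2.0)·(2) + 0.6 = -13.4
ŷ3 = (1.4)·(-2) + (1.5)·(1) + (-2.0)·(0) + 0.6 = -0.7
errors² = [0.49, 0.49, 1.96, 2.25]
MSE = 5.1900/4 = 1.2975

1.2975


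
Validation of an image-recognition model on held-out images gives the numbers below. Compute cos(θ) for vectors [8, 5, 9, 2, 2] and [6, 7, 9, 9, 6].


A·B = 8·6 + 5·7 + 9·9 + 2·9 + 2·6 = 194
‖A‖ = √178 = 13.3417, ‖B‖ = √283 = 16.8226
cos = 194/(√178·√283) = 194/√50374 = 0.8644

0.8644


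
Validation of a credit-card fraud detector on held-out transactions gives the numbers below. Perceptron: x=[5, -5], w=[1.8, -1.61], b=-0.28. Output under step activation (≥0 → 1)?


z = (5)·(1.8) + (-5)·(-1.61) - 0.28
  = 16.77
step(z) = 1 (z≥0)

1


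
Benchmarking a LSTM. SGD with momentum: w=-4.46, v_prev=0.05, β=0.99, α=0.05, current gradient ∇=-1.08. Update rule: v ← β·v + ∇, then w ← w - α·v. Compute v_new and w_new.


v_new = 0.99·0.05 - 1.08 = 0.0495 - 1.08 = -1.0305
w_new = -4.46 - 0.05·-1.0305 = -4.46 + 0.051525 = -4.408475

v_new=-1.0305, w_new=-4.408475


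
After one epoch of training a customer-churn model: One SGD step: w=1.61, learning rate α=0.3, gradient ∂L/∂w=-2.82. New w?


w_new = w - α·∇
= 1.61 - 0.3·-2.82
= 1.61 + 0.846
= 2.456

2.456


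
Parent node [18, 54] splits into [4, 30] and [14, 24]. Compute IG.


Parent = [18, 54], H_parent = 0.8113
H_left = 0.5226 (n=34), H_right = 0.9495 (n=38)
H_children = (34/72)·0.5226 + (38/72)·0.9495 = 0.7479
IG = 0.8113 - 0.7479 = 0.0634

0.0634


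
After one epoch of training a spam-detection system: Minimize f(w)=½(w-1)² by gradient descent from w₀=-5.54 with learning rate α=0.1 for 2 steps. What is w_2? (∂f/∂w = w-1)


step 1: grad = -5.54-1 = -6.54; w = -5.54 - 0.1·(-6.54) = -4.886
step 2: grad = -4.886-1 = -5.886; w = -4.886 - 0.1·(-5.886) = -4.2974

-4.2974


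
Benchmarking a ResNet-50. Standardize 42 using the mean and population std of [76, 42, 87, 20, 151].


μ = 75.2, σ = 44.7991
z = (42 - 75.2)/44.7991 = -0.7411

-0.7411


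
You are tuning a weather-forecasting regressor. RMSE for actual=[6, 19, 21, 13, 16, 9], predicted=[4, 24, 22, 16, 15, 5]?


MSE = 56/6 = 9.3333
RMSE = √(56/6) = 3.0551

3.0551


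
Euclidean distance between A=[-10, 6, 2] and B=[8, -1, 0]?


d = √((-10-8)² + (6+ 1)² + (2-0)²)
  = √(324 + 49 + 4)
  = √377 = 19.4165

19.4165


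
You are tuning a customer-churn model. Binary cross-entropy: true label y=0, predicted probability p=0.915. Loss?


BCE = -[y·ln(p) + (1-y)·ln(1-p)]
= -0 - 1·ln(1-0.915)
= -ln(0.085) = 2.4651

2.4651


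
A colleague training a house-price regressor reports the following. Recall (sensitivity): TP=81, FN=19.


Recall = TP/(TP+FN)
= 81/(81+19)
= 81/100 = 81.0%

81.0%


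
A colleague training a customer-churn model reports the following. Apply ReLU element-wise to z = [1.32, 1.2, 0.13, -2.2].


ReLU(1.32) = max(0, 1.32) = 1.32
ReLU(1.2) = max(0, 1.2) = 1.2
ReLU(0.13) = max(0, 0.13) = 0.13
ReLU(-2.2) = max(0, -2.2) = 0.0
result = [1.32, 1.2, 0.13, 0.0]

[1.32, 1.2, 0.13, 0.0]


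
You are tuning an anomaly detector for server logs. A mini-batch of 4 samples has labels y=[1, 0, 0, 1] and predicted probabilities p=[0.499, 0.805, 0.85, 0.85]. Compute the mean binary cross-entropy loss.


L[0] = -ln(0.499) = 0.6951
L[1] = -ln(1-0.805) = -ln(0.195) = 1.6348
L[2] = -ln(1-0.85) = -ln(0.15) = 1.8971
L[3] = -ln(0.85) = 0.1625
mean = (0.6951 + 1.6348 + 1.8971 + 0.1625)/4 = 1.0974

1.0974


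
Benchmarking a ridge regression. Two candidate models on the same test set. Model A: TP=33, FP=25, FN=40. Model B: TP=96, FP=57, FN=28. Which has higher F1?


Model A: P=33/58=0.569, R=33/73=0.4521, F1=2PR/(P+R)=2TP/(2TP+FP+FN)=66/131=0.5038
Model B: P=96/153=0.6275, R=96/124=0.7742, F1=2PR/(P+R)=2TP/(2TP+FP+FN)=192/277=0.6931
0.5038 < 0.6931 → Model B

Model B


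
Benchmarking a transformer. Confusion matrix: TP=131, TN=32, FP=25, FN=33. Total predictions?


Total = TP + TN + FP + FN
= 131 + 32 + 25 + 33
= 221
(Predicted positive: 156, predicted negative: 65)

221


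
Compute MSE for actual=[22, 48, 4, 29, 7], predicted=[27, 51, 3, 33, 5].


Squared errors: (22-27)²=25, (48-51)²=9, (4-3)²=1, (29-33)²=16, (7-5)²=4
Sum = 55
MSE = 55/5 = 11

11


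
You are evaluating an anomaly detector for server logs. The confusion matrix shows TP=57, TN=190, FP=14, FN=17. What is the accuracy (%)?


Accuracy = (TP+TN)/(TP+TN+FP+FN)
= (57+190)/(278)
= 247/278 = 88.85%

88.85%


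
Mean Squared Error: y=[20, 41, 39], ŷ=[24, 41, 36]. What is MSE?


Squared errors: (20-24)²=16, (41-41)²=0, (39-36)²=9
Sum = 25
MSE = 25/3 = 25/3

25/3


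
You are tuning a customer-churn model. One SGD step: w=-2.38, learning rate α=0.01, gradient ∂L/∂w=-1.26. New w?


w_new = w - α·∇
= -2.38 - 0.01·-1.26
= -2.38 + 0.0126
= -2.3674

-2.3674


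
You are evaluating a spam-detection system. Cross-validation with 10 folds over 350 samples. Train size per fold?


Fold size = 350/10 = 35
Training per fold = 350 - 35 = 315

315


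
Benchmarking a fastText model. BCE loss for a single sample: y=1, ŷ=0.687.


BCE = -[y·ln(p) + (1-y)·ln(1-p)]
= -1·ln(0.687) - 0
= -ln(0.687) = 0.3754

0.3754


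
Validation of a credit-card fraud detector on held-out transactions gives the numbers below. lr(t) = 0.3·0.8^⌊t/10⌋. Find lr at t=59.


n_drops = ⌊59/10⌋ = 5
lr = 0.3·0.8^5 = 0.3·0.32768 = 0.098304

0.098304


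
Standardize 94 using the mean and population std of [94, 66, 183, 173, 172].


μ = 137.6, σ = 48.0108
z = (94 - 137.6)/48.0108 = -0.9081

-0.9081


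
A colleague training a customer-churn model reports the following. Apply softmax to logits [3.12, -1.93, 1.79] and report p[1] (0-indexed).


Exponentials: e^3.12=22.6464, e^-1.93=0.1451, e^1.79=5.9895
Sum = 28.781
Softmax = [0.7869, 0.005, 0.2081]
p[1] = 0.1451/28.781 = 0.005

0.005


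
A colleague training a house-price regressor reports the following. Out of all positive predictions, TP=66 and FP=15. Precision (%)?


Precision = TP/(TP+FP)
= 66/(66+15)
= 66/81 = 81.48%

81.48%


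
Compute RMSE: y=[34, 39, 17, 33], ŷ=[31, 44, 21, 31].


MSE = 54/4 = 13.5
RMSE = √(54/4) = 3.6742

3.6742


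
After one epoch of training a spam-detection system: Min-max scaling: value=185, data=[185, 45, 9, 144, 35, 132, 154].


min=9, max=185
(185-9)/(185-9) = 176/176 = 1.0

1.0


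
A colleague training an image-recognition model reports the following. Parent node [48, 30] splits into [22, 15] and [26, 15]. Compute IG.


Parent = [48, 30], H_parent = 0.9612
H_left = 0.974 (n=37), H_right = 0.9474 (n=41)
H_children = (37/78)·0.974 + (41/78)·0.9474 = 0.96
IG = 0.9612 - 0.96 = 0.0012

0.0012


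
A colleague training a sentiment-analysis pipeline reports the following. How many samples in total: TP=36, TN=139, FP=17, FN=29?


Total = TP + TN + FP + FN
= 36 + 139 + 17 + 29
= 221
(Predicted positive: 53, predicted negative: 168)

221


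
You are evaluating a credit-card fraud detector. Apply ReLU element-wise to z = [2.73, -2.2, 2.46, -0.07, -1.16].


ReLU(2.73) = max(0, 2.73) = 2.73
ReLU(-2.2) = max(0, -2.2) = 0.0
ReLU(2.46) = max(0, 2.46) = 2.46
ReLU(-0.07) = max(0, -0.07) = 0.0
ReLU(-1.16) = max(0, -1.16) = 0.0
result = [2.73, 0.0, 2.46, 0.0, 0.0]

[2.73, 0.0, 2.46, 0.0, 0.0]


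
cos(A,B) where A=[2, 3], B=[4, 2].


A·B = 2·4 + 3·2 = 14
‖A‖ = √13 = 3.6056, ‖B‖ = √20 = 4.4721
cos = 14/(√13·√20) = 14/√260 = 0.8682

0.8682


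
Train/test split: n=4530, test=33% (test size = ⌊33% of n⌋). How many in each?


Test = ⌊4530·33/100⌋ = 1494
Train = 4530 - 1494 = 3036

Train: 3036, Test: 1494


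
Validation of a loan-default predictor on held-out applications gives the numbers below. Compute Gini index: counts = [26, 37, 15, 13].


Probabilities: [26/91, 37/91, 15/91, 13/91] ≈ [0.2857, 0.4066, 0.1648, 0.1429]
Σpᵢ² = (676 + 1369 + 225 + 169)/91² = 2439/8281
Gini = 1 - Σpᵢ² = 1 - 2439/8281 = 0.7055

0.7055


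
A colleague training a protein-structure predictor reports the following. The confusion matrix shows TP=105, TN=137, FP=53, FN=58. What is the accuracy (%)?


Accuracy = (TP+TN)/(TP+TN+FP+FN)
= (105+137)/(353)
= 242/353 = 68.56%

68.56%


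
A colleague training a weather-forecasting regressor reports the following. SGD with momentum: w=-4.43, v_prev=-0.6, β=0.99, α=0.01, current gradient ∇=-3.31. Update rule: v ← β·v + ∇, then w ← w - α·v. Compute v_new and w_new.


v_new = 0.99·-0.6 - 3.31 = -0.594 - 3.31 = -3.904
w_new = -4.43 - 0.01·-3.904 = -4.43 + 0.03904 = -4.39096

v_new=-3.904, w_new=-4.39096


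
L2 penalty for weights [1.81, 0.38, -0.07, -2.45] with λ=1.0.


‖w‖₂² = (1.81)² + (0.38)² + (-0.07)² + (-2.45)²
     = 3.2761 + 0.1444 + 0.0049 + 6.0025
     = 9.4279
λ·‖w‖₂² = 1.0·9.4279 = 9.4279

9.4279


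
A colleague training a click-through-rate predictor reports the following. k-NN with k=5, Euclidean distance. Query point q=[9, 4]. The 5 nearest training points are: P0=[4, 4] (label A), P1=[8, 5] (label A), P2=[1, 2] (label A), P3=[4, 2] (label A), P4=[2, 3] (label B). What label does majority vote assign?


d(q,P0) = 5.0  (label A)
d(q,P1) = 1.4142  (label A)
d(q,P2) = 8.2462  (label A)
d(q,P3) = 5.3852  (label A)
d(q,P4) = 7.0711  (label B)
Votes: A=4, B=1
Majority → A

A


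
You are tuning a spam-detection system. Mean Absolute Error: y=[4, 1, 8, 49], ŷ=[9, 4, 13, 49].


Absolute errors: |4-9|=5, |1-4|=3, |8-13|=5, |49-49|=0
Sum = 13
MAE = 13/4 = 13/4

13/4


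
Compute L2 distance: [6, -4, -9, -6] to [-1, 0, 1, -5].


d = √((6+ 1)² + (-4-0)² + (-9-1)² + (-6+ 5)²)
  = √(49 + 16 + 100 + 1)
  = √166 = 12.8841

12.8841


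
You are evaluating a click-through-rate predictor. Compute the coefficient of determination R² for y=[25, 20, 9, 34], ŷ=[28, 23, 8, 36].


ȳ = 22
SS_res = Σ(y-ŷ)² = 23
SS_tot = Σ(y-ȳ)² = 326
R² = 1 - SS_res/SS_tot = 1 - 0.0706 = 0.9294

0.9294


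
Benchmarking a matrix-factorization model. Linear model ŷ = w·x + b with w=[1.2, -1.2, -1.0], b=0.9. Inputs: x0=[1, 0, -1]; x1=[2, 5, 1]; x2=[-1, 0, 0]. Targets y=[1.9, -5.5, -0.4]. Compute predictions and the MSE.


ŷ0 = (1.2)·(1) + (-1.2)·(0) + (-1.0)·(-1) + 0.9 = 3.1
ŷ1 = (1.2)·(2) + (-1.2)·(5) + (-1.0)·(1) + 0.9 = -3.7
ŷ2 = (1.2)·(-1) + (-1.2)·(0) + (-1.0)·(0) + 0.9 = -0.3
errors² = [1.44, 3.24, 0.01]
MSE = 4.6900/3 = 1.5633

1.5633


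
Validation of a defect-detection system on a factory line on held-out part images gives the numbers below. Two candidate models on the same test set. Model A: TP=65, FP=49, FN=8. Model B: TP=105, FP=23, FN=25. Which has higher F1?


Model A: P=65/114=0.5702, R=65/73=0.8904, F1=2PR/(P+R)=2TP/(2TP+FP+FN)=130/187=0.6952
Model B: P=105/128=0.8203, R=105/130=0.8077, F1=2PR/(P+R)=2TP/(2TP+FP+FN)=210/258=0.814
0.6952 < 0.814 → Model B

Model B


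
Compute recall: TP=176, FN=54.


Recall = TP/(TP+FN)
= 176/(176+54)
= 176/230 = 76.52%

76.52%


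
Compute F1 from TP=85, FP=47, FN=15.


Precision = 85/132 = 0.6439
Recall = 85/100 = 0.85
F1 = 2·P·R/(P+R) = 2·TP/(2·TP+FP+FN) = 170/(170+47+15) = 170/232 = 0.7328

0.7328


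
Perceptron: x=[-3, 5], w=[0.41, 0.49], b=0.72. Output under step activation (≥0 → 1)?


z = (-3)·(0.41) + (5)·(0.49) + 0.72
  = 1.94
step(z) = 1 (z≥0)

1


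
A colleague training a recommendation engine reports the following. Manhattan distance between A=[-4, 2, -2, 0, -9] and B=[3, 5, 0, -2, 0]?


d = |-4-3| + |2-5| + |-2-0| + |0+ 2| + |-9-0|
  = 7 + 3 + 2 + 2 + 9
  = 23

23


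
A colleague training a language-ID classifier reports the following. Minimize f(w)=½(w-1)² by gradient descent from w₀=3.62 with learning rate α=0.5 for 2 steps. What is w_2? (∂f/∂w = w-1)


step 1: grad = 3.62-1 = 2.62; w = 3.62 - 0.5·(2.62) = 2.31
step 2: grad = 2.31-1 = 1.31; w = 2.31 - 0.5·(1.31) = 1.655

1.655


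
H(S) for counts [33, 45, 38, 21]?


Probabilities: [33/137, 45/137, 38/137, 21/137] ≈ [0.2409, 0.3285, 0.2774, 0.1533]
H = -((33/137)·log₂(33/137) + (45/137)·log₂(45/137) + (38/137)·log₂(38/137) + (21/137)·log₂(21/137))
  = 1.9502 bits

1.9502 bits


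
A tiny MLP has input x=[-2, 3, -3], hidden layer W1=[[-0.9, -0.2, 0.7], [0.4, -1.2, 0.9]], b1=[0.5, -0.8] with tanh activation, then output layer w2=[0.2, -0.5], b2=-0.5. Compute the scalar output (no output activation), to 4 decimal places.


z1[0] = (-0.9)·(-2) + (-0.2)·(3) + (0.7)·(-3) + 0.5 = -0.4
z1[1] = (0.4)·(-2) + (-1.2)·(3) + (0.9)·(-3) - 0.8 = -7.9
h = tanh(z1) = [-0.3799, -1.0]
output = (0.2)·(-0.3799) + (-0.5)·(-1.0) - 0.5 = -0.076

-0.076


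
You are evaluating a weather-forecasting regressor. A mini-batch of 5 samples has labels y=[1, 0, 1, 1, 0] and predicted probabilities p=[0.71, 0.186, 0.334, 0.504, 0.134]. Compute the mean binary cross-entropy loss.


L[0] = -ln(0.71) = 0.3425
L[1] = -ln(1-0.186) = -ln(0.814) = 0.2058
L[2] = -ln(0.334) = 1.0966
L[3] = -ln(0.504) = 0.6852
L[4] = -ln(1-0.134) = -ln(0.866) = 0.1439
mean = (0.3425 + 0.2058 + 1.0966 + 0.6852 + 0.1439)/5 = 0.4948

0.4948


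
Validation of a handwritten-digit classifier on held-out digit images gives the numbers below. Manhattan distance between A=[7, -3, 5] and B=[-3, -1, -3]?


d = |7+ 3| + |-3+ 1| + |5+ 3|
  = 10 + 2 + 8
  = 20

20


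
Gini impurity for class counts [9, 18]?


Probabilities: [9/27, 18/27] ≈ [0.3333, 0.6667]
Σpᵢ² = (81 + 324)/27² = 405/729
Gini = 1 - Σpᵢ² = 1 - 405/729 = 0.4444

0.4444


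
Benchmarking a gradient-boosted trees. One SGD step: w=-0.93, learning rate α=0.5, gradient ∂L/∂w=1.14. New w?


w_new = w - α·∇
= -0.93 - 0.5·1.14
= -0.93 - 0.57
= -1.5

-1.5


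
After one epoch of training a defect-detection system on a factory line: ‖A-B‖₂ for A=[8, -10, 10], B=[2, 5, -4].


d = √((8-2)² + (-10-5)² + (10+ 4)²)
  = √(36 + 225 + 196)
  = √457 = 21.3776

21.3776


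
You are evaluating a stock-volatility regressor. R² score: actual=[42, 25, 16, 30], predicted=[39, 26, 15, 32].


ȳ = 28.25
SS_res = Σ(y-ŷ)² = 15
SS_tot = Σ(y-ȳ)² = 352.75
R² = 1 - SS_res/SS_tot = 1 - 0.0425 = 0.9575

0.9575


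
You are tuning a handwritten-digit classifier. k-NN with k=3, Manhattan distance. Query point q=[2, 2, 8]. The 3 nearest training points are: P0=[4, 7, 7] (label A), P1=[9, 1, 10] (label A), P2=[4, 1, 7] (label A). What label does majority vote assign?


d(q,P0) = 8  (label A)
d(q,P1) = 10  (label A)
d(q,P2) = 4  (label A)
Votes: A=3, B=0
Majority → A

A


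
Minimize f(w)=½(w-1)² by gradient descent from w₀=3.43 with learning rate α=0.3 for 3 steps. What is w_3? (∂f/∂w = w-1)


step 1: grad = 3.43-1 = 2.43; w = 3.43 - 0.3·(2.43) = 2.701
step 2: grad = 2.701-1 = 1.701; w = 2.701 - 0.3·(1.701) = 2.1907
step 3: grad = 2.1907-1 = 1.1907; w = 2.1907 - 0.3·(1.1907) = 1.83349

1.83349


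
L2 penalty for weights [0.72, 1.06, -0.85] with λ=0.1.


‖w‖₂² = (0.72)² + (1.06)² + (-0.85)²
     = 0.5184 + 1.1236 + 0.7225
     = 2.3645
λ·‖w‖₂² = 0.1·2.3645 = 0.23645

0.23645


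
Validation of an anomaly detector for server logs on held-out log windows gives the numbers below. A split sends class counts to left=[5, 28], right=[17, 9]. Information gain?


Parent = [22, 37], H_parent = 0.9529
H_left = 0.6136 (n=33), H_right = 0.9306 (n=26)
H_children = (33/59)·0.6136 + (26/59)·0.9306 = 0.7533
IG = 0.9529 - 0.7533 = 0.1996

0.1996


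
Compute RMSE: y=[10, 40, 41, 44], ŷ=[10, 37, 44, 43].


MSE = 19/4 = 4.75
RMSE = √(19/4) = 2.1794

2.1794


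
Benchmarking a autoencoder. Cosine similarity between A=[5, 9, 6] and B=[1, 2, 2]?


A·B = 5·1 + 9·2 + 6·2 = 35
‖A‖ = √142 = 11.9164, ‖B‖ = √9 = 3
cos = 35/(√142·√9) = 35/√1278 = 0.979

0.979


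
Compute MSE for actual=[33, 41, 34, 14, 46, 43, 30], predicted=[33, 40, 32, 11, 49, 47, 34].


Squared errors: (33-33)²=0, (41-40)²=1, (34-32)²=4, (14-11)²=9, (46-49)²=9, (43-47)²=16, (30-34)²=16
Sum = 55
MSE = 55/7 = 55/7

55/7


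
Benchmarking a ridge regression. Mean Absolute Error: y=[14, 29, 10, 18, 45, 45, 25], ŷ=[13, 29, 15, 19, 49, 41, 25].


Absolute errors: |14-13|=1, |29-29|=0, |10-15|=5, |18-19|=1, |45-49|=4, |45-41|=4, |25-25|=0
Sum = 15
MAE = 15/7 = 15/7

15/7


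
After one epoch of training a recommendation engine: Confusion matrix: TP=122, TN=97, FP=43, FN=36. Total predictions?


Total = TP + TN + FP + FN
= 122 + 97 + 43 + 36
= 298
(Predicted positive: 165, predicted negative: 133)

298


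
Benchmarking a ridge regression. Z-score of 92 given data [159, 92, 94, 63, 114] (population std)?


μ = 104.4, σ = 31.778
z = (92 - 104.4)/31.778 = -0.3902

-0.3902


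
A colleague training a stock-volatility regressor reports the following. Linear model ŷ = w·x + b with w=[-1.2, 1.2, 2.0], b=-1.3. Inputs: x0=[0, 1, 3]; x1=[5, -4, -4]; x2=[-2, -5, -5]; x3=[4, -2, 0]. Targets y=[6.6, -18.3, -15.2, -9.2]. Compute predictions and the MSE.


ŷ0 = (-1.2)·(0) + (1.2)·(1) + (2.0)·(3) - 1.3 = 5.9
ŷ1 = (-1.2)·(5) + (1.2)·(-4) + (2.0)·(-4) - 1.3 = -20.1
ŷ2 = (-1.2)·(-2) + (1.2)·(-5) + (2.0)·(-5) - 1.3 = -14.9
ŷ3 = (-1.2)·(4) + (1.2)·(-2) + (2.0)·(0) - 1.3 = -8.5
errors² = [0.49, 3.24, 0.09, 0.49]
MSE = 4.3100/4 = 1.0775

1.0775


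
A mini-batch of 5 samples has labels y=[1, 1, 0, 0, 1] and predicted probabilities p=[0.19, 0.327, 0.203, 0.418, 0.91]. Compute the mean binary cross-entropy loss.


L[0] = -ln(0.19) = 1.6607
L[1] = -ln(0.327) = 1.1178
L[2] = -ln(1-0.203) = -ln(0.797) = 0.2269
L[3] = -ln(1-0.418) = -ln(0.582) = 0.5413
L[4] = -ln(0.91) = 0.0943
mean = (1.6607 + 1.1178 + 0.2269 + 0.5413 + 0.0943)/5 = 0.7282

0.7282


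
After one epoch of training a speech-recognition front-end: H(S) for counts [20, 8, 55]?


Probabilities: [20/83, 8/83, 55/83] ≈ [0.241, 0.0964, 0.6627]
H = -((20/83)·log₂(20/83) + (8/83)·log₂(8/83) + (55/83)·log₂(55/83))
  = 1.2134 bits

1.2134 bits


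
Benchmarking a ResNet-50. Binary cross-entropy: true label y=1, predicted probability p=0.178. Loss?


BCE = -[y·ln(p) + (1-y)·ln(1-p)]
= -1·ln(0.178) - 0
= -ln(0.178) = 1.726

1.726


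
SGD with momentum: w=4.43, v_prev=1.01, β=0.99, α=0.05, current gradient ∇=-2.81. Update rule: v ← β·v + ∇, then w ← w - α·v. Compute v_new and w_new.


v_new = 0.99·1.01 - 2.81 = 0.9999 - 2.81 = -1.8101
w_new = 4.43 - 0.05·-1.8101 = 4.43 + 0.090505 = 4.520505

v_new=-1.8101, w_new=4.520505


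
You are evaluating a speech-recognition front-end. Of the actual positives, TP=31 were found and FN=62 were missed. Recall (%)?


Recall = TP/(TP+FN)
= 31/(31+62)
= 31/93 = 33.33%

33.33%


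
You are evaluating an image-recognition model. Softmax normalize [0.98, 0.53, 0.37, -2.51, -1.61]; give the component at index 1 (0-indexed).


Exponentials: e^0.98=2.6645, e^0.53=1.6989, e^0.37=1.4477, e^-2.51=0.0813, e^-1.61=0.1999
Sum = 6.0923
Softmax = [0.4373, 0.2789, 0.2376, 0.0133, 0.0328]
p[1] = 1.6989/6.0923 = 0.2789

0.2789


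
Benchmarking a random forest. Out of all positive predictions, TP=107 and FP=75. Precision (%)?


Precision = TP/(TP+FP)
= 107/(107+75)
= 107/182 = 58.79%

58.79%


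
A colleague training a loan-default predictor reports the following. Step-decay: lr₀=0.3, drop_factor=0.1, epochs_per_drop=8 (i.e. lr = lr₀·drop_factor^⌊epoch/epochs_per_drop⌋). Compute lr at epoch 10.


n_drops = ⌊10/8⌋ = 1
lr = 0.3·0.1^1 = 0.3·0.1 = 0.03

0.03


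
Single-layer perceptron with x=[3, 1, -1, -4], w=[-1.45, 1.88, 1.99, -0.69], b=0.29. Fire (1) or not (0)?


z = (3)·(-1.45) + (1)·(1.88) + (-1)·(1.99) + (-4)·(-0.69) + 0.29
  = -1.41
step(z) = 0 (z<0)

0


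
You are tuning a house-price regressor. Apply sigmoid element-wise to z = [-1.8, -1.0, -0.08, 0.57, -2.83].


σ(-1.8) = 1/(1+e^1.8) = 0.1419
σ(-1.0) = 1/(1+e^1.0) = 0.2689
σ(-0.08) = 1/(1+e^0.08) = 0.48
σ(0.57) = 1/(1+e^-0.57) = 0.6388
σ(-2.83) = 1/(1+e^2.83) = 0.0557
result = [0.1419, 0.2689, 0.48, 0.6388, 0.0557]

[0.1419, 0.2689, 0.48, 0.6388, 0.0557]


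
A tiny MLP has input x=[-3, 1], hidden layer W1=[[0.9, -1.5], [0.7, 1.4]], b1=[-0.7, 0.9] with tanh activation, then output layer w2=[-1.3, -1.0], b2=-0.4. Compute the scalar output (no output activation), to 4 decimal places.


z1[0] = (0.9)·(-3) + (-1.5)·(1) - 0.7 = -4.9
z1[1] = (0.7)·(-3) + (1.4)·(1) + 0.9 = 0.2
h = tanh(z1) = [-0.9999, 0.1974]
output = (-1.3)·(-0.9999) + (-1.0)·(0.1974) - 0.4 = 0.7025

0.7025


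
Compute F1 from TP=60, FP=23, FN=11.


Precision = 60/83 = 0.7229
Recall = 60/71 = 0.8451
F1 = 2·P·R/(P+R) = 2·TP/(2·TP+FP+FN) = 120/(120+23+11) = 120/154 = 0.7792

0.7792


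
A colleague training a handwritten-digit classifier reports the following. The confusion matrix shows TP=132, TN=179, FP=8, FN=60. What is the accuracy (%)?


Accuracy = (TP+TN)/(TP+TN+FP+FN)
= (132+179)/(379)
= 311/379 = 82.06%

82.06%


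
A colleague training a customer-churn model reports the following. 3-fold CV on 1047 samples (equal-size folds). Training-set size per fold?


Fold size = 1047/3 = 349
Training per fold = 1047 - 349 = 698

698


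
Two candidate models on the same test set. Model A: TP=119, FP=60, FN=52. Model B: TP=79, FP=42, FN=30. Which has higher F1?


Model A: P=119/179=0.6648, R=119/171=0.6959, F1=2PR/(P+R)=2TP/(2TP+FP+FN)=238/350=0.68
Model B: P=79/121=0.6529, R=79/109=0.7248, F1=2PR/(P+R)=2TP/(2TP+FP+FN)=158/230=0.687
0.68 < 0.687 → Model B

Model B


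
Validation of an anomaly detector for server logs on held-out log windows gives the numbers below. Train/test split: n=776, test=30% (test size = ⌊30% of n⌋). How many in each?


Test = ⌊776·30/100⌋ = 232
Train = 776 - 232 = 544

Train: 544, Test: 232


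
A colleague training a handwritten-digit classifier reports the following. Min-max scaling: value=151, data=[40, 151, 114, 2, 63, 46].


min=2, max=151
(151-2)/(151-2) = 149/149 = 1.0

1.0


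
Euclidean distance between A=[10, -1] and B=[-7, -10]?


d = √((10+ 7)² + (-1+ 10)²)
  = √(289 + 81)
  = √370 = 19.2354

19.2354


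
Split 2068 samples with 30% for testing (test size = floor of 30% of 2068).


Test = ⌊2068·30/100⌋ = 620
Train = 2068 - 620 = 1448

Train: 1448, Test: 620


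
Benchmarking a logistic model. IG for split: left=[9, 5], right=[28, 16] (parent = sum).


Parent = [37, 21], H_parent = 0.9444
H_left = 0.9403 (n=14), H_right = 0.9457 (n=44)
H_children = (14/58)·0.9403 + (44/58)·0.9457 = 0.9444
IG = 0.9444 - 0.9444 = 0.0

0.0


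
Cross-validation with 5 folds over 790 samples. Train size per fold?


Fold size = 790/5 = 158
Training per fold = 790 - 158 = 632

632


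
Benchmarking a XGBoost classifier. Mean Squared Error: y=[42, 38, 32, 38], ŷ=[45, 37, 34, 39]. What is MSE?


Squared errors: (42-45)²=9, (38-37)²=1, (32-34)²=4, (38-39)²=1
Sum = 15
MSE = 15/4 = 15/4

15/4


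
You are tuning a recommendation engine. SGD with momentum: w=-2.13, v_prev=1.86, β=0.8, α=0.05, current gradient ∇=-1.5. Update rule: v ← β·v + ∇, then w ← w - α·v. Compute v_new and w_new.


v_new = 0.8·1.86 - 1.5 = 1.488 - 1.5 = -0.012
w_new = -2.13 - 0.05·-0.012 = -2.13 + 0.0006 = -2.1294

v_new=-0.012, w_new=-2.1294


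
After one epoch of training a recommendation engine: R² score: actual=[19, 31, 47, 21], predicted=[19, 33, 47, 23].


ȳ = 29.5
SS_res = Σ(y-ŷ)² = 8
SS_tot = Σ(y-ȳ)² = 491
R² = 1 - SS_res/SS_tot = 1 - 0.0163 = 0.9837

0.9837


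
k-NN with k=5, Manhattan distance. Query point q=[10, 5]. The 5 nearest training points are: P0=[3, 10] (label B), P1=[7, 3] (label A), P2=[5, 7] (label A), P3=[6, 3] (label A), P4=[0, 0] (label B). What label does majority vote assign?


d(q,P0) = 12  (label B)
d(q,P1) = 5  (label A)
d(q,P2) = 7  (label A)
d(q,P3) = 6  (label A)
d(q,P4) = 15  (label B)
Votes: A=3, B=2
Majority → A

A


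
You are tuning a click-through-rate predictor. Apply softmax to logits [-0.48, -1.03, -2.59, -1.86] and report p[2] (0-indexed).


Exponentials: e^-0.48=0.6188, e^-1.03=0.357, e^-2.59=0.075, e^-1.86=0.1557
Sum = 1.2065
Softmax = [0.5129, 0.2959, 0.0622, 0.129]
p[2] = 0.075/1.2065 = 0.0622

0.0622


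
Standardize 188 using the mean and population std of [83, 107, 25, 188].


μ = 100.75, σ = 58.5336
z = (188 - 100.75)/58.5336 = 1.4906

1.4906


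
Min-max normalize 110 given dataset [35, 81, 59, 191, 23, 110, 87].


min=23, max=191
(110-23)/(191-23) = 87/168 = 0.5179

0.5179


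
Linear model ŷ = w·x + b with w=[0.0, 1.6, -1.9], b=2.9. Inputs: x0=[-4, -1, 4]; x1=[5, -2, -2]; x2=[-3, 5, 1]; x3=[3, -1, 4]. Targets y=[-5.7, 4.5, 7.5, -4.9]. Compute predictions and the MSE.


ŷ0 = (0.0)·(-4) + (1.6)·(-1) + (-1.9)·(4) + 2.9 = -6.3
ŷ1 = (0.0)·(5) + (1.6)·(-2) + (-1.9)·(-2) + 2.9 = 3.5
ŷ2 = (0.0)·(-3) + (1.6)·(5) + (-1.9)·(1) + 2.9 = 9.0
ŷ3 = (0.0)·(3) + (1.6)·(-1) + (-1.9)·(4) + 2.9 = -6.3
errors² = [0.36, 1.0, 2.25, 1.96]
MSE = 5.5700/4 = 1.3925

1.3925


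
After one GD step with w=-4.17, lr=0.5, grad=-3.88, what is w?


w_new = w - α·∇
= -4.17 - 0.5·-3.88
= -4.17 + 1.94
= -2.23

-2.23


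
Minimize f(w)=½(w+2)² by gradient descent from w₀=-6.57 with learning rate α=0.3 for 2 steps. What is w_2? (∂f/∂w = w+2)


step 1: grad = -6.57+2 = -4.57; w = -6.57 - 0.3·(-4.57) = -5.199
step 2: grad = -5.199+2 = -3.199; w = -5.199 - 0.3·(-3.199) = -4.2393

-4.2393


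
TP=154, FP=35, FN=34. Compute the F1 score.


Precision = 154/189 = 0.8148
Recall = 154/188 = 0.8191
F1 = 2·P·R/(P+R) = 2·TP/(2·TP+FP+FN) = 308/(308+35+34) = 308/377 = 0.817

0.817


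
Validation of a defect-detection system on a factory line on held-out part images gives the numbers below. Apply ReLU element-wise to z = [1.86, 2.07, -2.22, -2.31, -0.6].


ReLU(1.86) = max(0, 1.86) = 1.86
ReLU(2.07) = max(0, 2.07) = 2.07
ReLU(-2.22) = max(0, -2.22) = 0.0
ReLU(-2.31) = max(0, -2.31) = 0.0
ReLU(-0.6) = max(0, -0.6) = 0.0
result = [1.86, 2.07, 0.0, 0.0, 0.0]

[1.86, 2.07, 0.0, 0.0, 0.0]


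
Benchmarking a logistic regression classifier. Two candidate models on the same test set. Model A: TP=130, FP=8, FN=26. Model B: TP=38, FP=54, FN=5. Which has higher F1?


Model A: P=130/138=0.942, R=130/156=0.8333, F1=2PR/(P+R)=2TP/(2TP+FP+FN)=260/294=0.8844
Model B: P=38/92=0.413, R=38/43=0.8837, F1=2PR/(P+R)=2TP/(2TP+FP+FN)=76/135=0.563
0.8844 > 0.563 → Model A

Model A


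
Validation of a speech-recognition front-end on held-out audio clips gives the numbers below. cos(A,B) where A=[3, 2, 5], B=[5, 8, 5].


A·B = 3·5 + 2·8 + 5·5 = 56
‖A‖ = √38 = 6.1644, ‖B‖ = √114 = 10.6771
cos = 56/(√38·√114) = 56/√4332 = 0.8508

0.8508


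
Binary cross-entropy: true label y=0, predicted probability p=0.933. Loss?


BCE = -[y·ln(p) + (1-y)·ln(1-p)]
= -0 - 1·ln(1-0.933)
= -ln(0.067) = 2.7031

2.7031


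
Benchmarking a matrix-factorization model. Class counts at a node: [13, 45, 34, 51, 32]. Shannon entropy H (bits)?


Probabilities: [13/175, 45/175, 34/175, 51/175, 32/175] ≈ [0.0743, 0.2571, 0.1943, 0.2914, 0.1829]
H = -((13/175)·log₂(13/175) + (45/175)·log₂(45/175) + (34/175)·log₂(34/175) + (51/175)·log₂(51/175) + (32/175)·log₂(32/175))
  = 2.2083 bits

2.2083 bits


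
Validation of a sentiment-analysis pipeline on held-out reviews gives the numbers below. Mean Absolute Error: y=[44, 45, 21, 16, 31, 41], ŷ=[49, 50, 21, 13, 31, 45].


Absolute errors: |44-49|=5, |45-50|=5, |21-21|=0, |16-13|=3, |31-31|=0, |41-45|=4
Sum = 17
MAE = 17/6 = 17/6

17/6


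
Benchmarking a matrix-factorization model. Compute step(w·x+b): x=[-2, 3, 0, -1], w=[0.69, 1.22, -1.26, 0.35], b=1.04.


z = (-2)·(0.69) + (3)·(1.22) + (0)·(-1.26) + (-1)·(0.35) + 1.04
  = 2.97
step(z) = 1 (z≥0)

1


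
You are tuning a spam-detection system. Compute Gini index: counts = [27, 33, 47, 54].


Probabilities: [27/161, 33/161, 47/161, 54/161] ≈ [0.1677, 0.205, 0.2919, 0.3354]
Σpᵢ² = (729 + 1089 + 2209 + 2916)/161² = 6943/25921
Gini = 1 - Σpᵢ² = 1 - 6943/25921 = 0.7321

0.7321


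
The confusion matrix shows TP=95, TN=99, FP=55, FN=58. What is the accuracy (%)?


Accuracy = (TP+TN)/(TP+TN+FP+FN)
= (95+99)/(307)
= 194/307 = 63.19%

63.19%


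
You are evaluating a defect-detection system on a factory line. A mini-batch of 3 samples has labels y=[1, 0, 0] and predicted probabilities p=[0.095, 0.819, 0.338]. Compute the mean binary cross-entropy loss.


L[0] = -ln(0.095) = 2.3539
L[1] = -ln(1-0.819) = -ln(0.181) = 1.7093
L[2] = -ln(1-0.338) = -ln(0.662) = 0.4125
mean = (2.3539 + 1.7093 + 0.4125)/3 = 1.4919

1.4919


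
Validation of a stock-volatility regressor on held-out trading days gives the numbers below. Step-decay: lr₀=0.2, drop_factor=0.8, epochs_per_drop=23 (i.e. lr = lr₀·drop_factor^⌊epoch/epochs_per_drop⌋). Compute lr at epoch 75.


n_drops = ⌊75/23⌋ = 3
lr = 0.2·0.8^3 = 0.2·0.512 = 0.1024

0.1024


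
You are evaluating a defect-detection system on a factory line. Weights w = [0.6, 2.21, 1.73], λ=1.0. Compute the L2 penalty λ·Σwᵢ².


‖w‖₂² = (0.6)² + (2.21)² + (1.73)²
     = 0.36 + 4.8841 + 2.9929
     = 8.237
λ·‖w‖₂² = 1.0·8.237 = 8.237

8.237


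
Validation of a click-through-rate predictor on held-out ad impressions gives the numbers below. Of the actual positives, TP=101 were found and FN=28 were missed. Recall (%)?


Recall = TP/(TP+FN)
= 101/(101+28)
= 101/129 = 78.29%

78.29%


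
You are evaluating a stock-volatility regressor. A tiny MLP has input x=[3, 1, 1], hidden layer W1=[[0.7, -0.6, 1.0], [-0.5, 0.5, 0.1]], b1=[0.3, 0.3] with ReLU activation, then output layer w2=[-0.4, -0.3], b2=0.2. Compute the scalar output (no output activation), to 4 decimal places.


z1[0] = (0.7)·(3) + (-0.6)·(1) + (1.0)·(1) + 0.3 = 2.8
z1[1] = (-0.5)·(3) + (0.5)·(1) + (0.1)·(1) + 0.3 = -0.6
h = ReLU(z1) = [2.8, 0.0]
output = (-0.4)·(2.8) + (-0.3)·(0.0) + 0.2 = -0.92

-0.92


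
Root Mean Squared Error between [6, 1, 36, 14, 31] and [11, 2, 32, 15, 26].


MSE = 68/5 = 13.6
RMSE = √(68/5) = 3.6878

3.6878


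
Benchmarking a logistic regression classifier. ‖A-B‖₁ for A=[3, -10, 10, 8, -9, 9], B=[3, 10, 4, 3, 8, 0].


d = |3-3| + |-10-10| + |10-4| + |8-3| + |-9-8| + |9-0|
  = 0 + 20 + 6 + 5 + 17 + 9
  = 57

57


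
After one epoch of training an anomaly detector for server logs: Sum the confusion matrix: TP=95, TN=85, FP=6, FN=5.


Total = TP + TN + FP + FN
= 95 + 85 + 6 + 5
= 191
(Predicted positive: 101, predicted negative: 90)

191


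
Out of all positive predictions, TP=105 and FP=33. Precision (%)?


Precision = TP/(TP+FP)
= 105/(105+33)
= 105/138 = 76.09%

76.09%


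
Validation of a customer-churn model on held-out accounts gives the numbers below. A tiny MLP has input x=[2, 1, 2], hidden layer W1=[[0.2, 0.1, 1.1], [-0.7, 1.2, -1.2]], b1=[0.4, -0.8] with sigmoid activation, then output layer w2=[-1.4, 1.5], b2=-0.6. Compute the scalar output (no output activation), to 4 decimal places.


z1[0] = (0.2)·(2) + (0.1)·(1) + (1.1)·(2) + 0.4 = 3.1
z1[1] = (-0.7)·(2) + (1.2)·(1) + (-1.2)·(2) - 0.8 = -3.4
h = sigmoid(z1) = [0.9569, 0.0323]
output = (-1.4)·(0.9569) + (1.5)·(0.0323) - 0.6 = -1.8912

-1.8912


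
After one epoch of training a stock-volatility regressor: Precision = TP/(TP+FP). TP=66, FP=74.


Precision = TP/(TP+FP)
= 66/(66+74)
= 66/140 = 47.14%

47.14%


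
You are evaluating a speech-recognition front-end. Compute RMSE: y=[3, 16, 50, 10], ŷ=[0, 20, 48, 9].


MSE = 30/4 = 7.5
RMSE = √(30/4) = 2.7386

2.7386


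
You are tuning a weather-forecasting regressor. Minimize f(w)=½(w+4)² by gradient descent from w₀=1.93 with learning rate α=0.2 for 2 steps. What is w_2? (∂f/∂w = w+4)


step 1: grad = 1.93+4 = 5.93; w = 1.93 - 0.2·(5.93) = 0.744
step 2: grad = 0.744+4 = 4.744; w = 0.744 - 0.2·(4.744) = -0.2048

-0.2048


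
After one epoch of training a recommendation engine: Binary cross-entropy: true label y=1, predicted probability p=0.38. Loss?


BCE = -[y·ln(p) + (1-y)·ln(1-p)]
= -1·ln(0.38) - 0
= -ln(0.38) = 0.9676

0.9676


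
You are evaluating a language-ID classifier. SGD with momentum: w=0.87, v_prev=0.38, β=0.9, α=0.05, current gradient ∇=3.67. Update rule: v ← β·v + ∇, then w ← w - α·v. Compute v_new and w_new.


v_new = 0.9·0.38 + 3.67 = 0.342 + 3.67 = 4.012
w_new = 0.87 - 0.05·4.012 = 0.87 - 0.2006 = 0.6694

v_new=4.012, w_new=0.6694


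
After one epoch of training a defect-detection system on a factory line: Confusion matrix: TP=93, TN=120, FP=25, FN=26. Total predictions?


Total = TP + TN + FP + FN
= 93 + 120 + 25 + 26
= 264
(Predicted positive: 118, predicted negative: 146)

264


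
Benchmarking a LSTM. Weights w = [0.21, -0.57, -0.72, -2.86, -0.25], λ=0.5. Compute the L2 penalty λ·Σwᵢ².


‖w‖₂² = (0.21)² + (-0.57)² + (-0.72)² + (-2.86)² + (-0.25)²
     = 0.0441 + 0.3249 + 0.5184 + 8.1796 + 0.0625
     = 9.1295
λ·‖w‖₂² = 0.5·9.1295 = 4.56475

4.56475


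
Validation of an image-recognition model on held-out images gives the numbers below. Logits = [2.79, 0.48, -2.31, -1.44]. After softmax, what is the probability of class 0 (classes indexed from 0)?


Exponentials: e^2.79=16.281, e^0.48=1.6161, e^-2.31=0.0993, e^-1.44=0.2369
Sum = 18.2333
Softmax = [0.8929, 0.0886, 0.0054, 0.013]
p[0] = 16.281/18.2333 = 0.8929

0.8929


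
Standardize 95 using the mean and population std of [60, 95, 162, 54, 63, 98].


μ = 88.6667, σ = 36.9399
z = (95 - 88.6667)/36.9399 = 0.1714

0.1714


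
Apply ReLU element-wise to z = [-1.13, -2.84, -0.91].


ReLU(-1.13) = max(0, -1.13) = 0.0
ReLU(-2.84) = max(0, -2.84) = 0.0
ReLU(-0.91) = max(0, -0.91) = 0.0
result = [0.0, 0.0, 0.0]

[0.0, 0.0, 0.0]


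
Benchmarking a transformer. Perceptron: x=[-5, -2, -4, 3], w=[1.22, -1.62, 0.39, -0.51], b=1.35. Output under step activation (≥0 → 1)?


z = (-5)·(1.22) + (-2)·(-1.62) + (-4)·(0.39) + (3)·(-0.51) + 1.35
  = -4.6
step(z) = 0 (z<0)

0


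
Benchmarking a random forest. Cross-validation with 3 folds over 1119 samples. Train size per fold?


Fold size = 1119/3 = 373
Training per fold = 1119 - 373 = 746

746


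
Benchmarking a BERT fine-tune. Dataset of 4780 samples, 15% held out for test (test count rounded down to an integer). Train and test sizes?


Test = ⌊4780·15/100⌋ = 717
Train = 4780 - 717 = 4063

Train: 4063, Test: 717


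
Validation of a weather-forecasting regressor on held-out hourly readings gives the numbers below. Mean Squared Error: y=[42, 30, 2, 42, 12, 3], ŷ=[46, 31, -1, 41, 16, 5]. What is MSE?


Squared errors: (42-46)²=16, (30-31)²=1, (2+ 1)²=9, (42-41)²=1, (12-16)²=16, (3-5)²=4
Sum = 47
MSE = 47/6 = 47/6

47/6


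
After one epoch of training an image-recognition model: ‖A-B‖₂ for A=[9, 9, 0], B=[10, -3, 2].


d = √((9-10)² + (9+ 3)² + (0-2)²)
  = √(1 + 144 + 4)
  = √149 = 12.2066

12.2066


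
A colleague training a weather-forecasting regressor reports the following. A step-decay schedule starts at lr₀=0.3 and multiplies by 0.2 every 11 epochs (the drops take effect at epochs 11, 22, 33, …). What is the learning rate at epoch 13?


n_drops = ⌊13/11⌋ = 1
lr = 0.3·0.2^1 = 0.3·0.2 = 0.06

0.06


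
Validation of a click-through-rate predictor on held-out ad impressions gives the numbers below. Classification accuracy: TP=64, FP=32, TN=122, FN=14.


Accuracy = (TP+TN)/(TP+TN+FP+FN)
= (64+122)/(232)
= 186/232 = 80.17%

80.17%


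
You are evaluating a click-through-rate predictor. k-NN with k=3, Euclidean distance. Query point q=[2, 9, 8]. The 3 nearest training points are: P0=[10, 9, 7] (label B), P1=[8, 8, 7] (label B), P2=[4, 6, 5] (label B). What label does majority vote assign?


d(q,P0) = 8.0623  (label B)
d(q,P1) = 6.1644  (label B)
d(q,P2) = 4.6904  (label B)
Votes: A=0, B=3
Majority → B

B


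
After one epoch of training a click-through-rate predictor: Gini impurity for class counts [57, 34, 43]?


Probabilities: [57/134, 34/134, 43/134] ≈ [0.4254, 0.2537, 0.3209]
Σpᵢ² = (3249 + 1156 + 1849)/134² = 6254/17956
Gini = 1 - Σpᵢ² = 1 - 6254/17956 = 0.6517

0.6517


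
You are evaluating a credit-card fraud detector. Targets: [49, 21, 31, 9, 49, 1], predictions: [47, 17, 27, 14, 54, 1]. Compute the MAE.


Absolute errors: |49-47|=2, |21-17|=4, |31-27|=4, |9-14|=5, |49-54|=5, |1-1|=0
Sum = 20
MAE = 20/6 = 10/3

10/3


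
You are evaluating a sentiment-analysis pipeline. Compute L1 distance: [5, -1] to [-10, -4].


d = |5+ 10| + |-1+ 4|
  = 15 + 3
  = 18

18


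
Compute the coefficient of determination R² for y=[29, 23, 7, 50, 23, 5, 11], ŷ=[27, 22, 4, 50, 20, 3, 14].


ȳ = 21.1429
SS_res = Σ(y-ŷ)² = 36
SS_tot = Σ(y-ȳ)² = 1464.86
R² = 1 - SS_res/SS_tot = 1 - 0.0246 = 0.9754

0.9754


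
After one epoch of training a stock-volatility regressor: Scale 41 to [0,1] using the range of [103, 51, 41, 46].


min=41, max=103
(41-41)/(103-41) = 0/62 = 0.0

0.0


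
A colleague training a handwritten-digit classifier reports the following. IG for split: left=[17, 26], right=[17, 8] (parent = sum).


Parent = [34, 34], H_parent = 1
H_left = 0.9682 (n=43), H_right = 0.9044 (n=25)
H_children = (43/68)·0.9682 + (25/68)·0.9044 = 0.9447
IG = 1 - 0.9447 = 0.0553

0.0553


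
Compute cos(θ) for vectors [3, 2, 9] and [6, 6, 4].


A·B = 3·6 + 2·6 + 9·4 = 66
‖A‖ = √94 = 9.6954, ‖B‖ = √88 = 9.3808
cos = 66/(√94·√88) = 66/√8272 = 0.7257

0.7257


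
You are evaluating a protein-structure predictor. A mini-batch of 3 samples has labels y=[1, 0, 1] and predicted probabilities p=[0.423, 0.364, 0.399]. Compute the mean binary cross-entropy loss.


L[0] = -ln(0.423) = 0.8604
L[1] = -ln(1-0.364) = -ln(0.636) = 0.4526
L[2] = -ln(0.399) = 0.9188
mean = (0.8604 + 0.4526 + 0.9188)/3 = 0.7439

0.7439


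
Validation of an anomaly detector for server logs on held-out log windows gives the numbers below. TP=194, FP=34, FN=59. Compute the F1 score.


Precision = 194/228 = 0.8509
Recall = 194/253 = 0.7668
F1 = 2·P·R/(P+R) = 2·TP/(2·TP+FP+FN) = 388/(388+34+59) = 388/481 = 0.8067

0.8067


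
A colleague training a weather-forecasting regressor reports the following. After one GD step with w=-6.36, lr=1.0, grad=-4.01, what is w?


w_new = w - α·∇
= -6.36 - 1.0·-4.01
= -6.36 + 4.01
= -2.35

-2.35


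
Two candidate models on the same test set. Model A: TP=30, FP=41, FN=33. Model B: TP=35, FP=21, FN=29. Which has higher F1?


Model A: P=30/71=0.4225, R=30/63=0.4762, F1=2PR/(P+R)=2TP/(2TP+FP+FN)=60/134=0.4478
Model B: P=35/56=0.625, R=35/64=0.5469, F1=2PR/(P+R)=2TP/(2TP+FP+FN)=70/120=0.5833
0.4478 < 0.5833 → Model B

Model B
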